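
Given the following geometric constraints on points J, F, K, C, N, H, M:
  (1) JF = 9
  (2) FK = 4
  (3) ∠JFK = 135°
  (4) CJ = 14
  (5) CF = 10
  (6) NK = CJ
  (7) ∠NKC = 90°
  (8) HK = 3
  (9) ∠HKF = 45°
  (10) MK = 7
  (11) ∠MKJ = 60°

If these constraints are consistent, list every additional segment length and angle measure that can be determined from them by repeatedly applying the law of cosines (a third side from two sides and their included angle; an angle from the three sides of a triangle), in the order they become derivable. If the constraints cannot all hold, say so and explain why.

The constraints are consistent. Derivable facts, in order:
After 1 step:
- FH ≈ 2.83
- JK ≈ 12.16
- ∠CFJ = 94.78°
- ∠CJF = 45.38°
- ∠FCJ = 39.84°
After 2 steps:
- JM ≈ 10.57
- ∠FHK = 86.53°
- ∠FJK = 13.45°
- ∠FKJ = 31.55°
- ∠HFK = 48.47°
After 3 steps:
- ∠JMK = 85.01°
- ∠KJM = 34.99°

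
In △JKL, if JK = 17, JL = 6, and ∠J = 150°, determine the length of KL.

Law of cosines: KL^2 = 17^2 + 6^2 - 2(17)(6)cos(150°) = 102*sqrt(3) + 325, so KL = sqrt(102*sqrt(3) + 325).

sqrt(102*sqrt(3) + 325)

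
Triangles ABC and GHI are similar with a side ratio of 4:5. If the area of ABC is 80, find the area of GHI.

The ratio of areas of similar triangles = (side ratio)^2.
Side ratio = 4:5, so area ratio = 16:25.
Area of GHI / Area of ABC = 25/16
Area of GHI = 80 * 25/16 = 125

125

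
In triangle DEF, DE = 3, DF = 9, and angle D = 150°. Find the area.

Area = (1/2) * DE * DF * sin(D)
Area = (1/2) * 3 * 9 * sin(150°)
Area = (1/2) * 3 * 9 * 1/2
Area = 27/4

27/4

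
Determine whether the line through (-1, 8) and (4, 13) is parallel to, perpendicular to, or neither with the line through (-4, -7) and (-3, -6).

Slope of line 1: m1 = (13 - 8)/(4 - -1) = 5/5 = 1
Slope of line 2: m2 = (-6 - -7)/(-3 - -4) = 1/1 = 1
Since m1 = m2 = 1, the lines are parallel.

Parallel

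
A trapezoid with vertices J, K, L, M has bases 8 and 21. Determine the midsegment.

The midsegment of a trapezoid = (base1 + base2) / 2
midsegment = (8 + 21) / 2
midsegment = 29 / 2
midsegment = 29/2

29/2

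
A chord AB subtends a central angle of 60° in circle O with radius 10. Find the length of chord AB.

Chord = 2(10) sin(30°) = 10

10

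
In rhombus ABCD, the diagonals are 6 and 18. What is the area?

Area = (6 * 18) / 2 = 108 / 2 = 54

54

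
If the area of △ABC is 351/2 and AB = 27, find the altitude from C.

Rearranging the area formula Area = (1/2) * base * height:
height = 2 * Area / base = 2 * 351/2 / 27 = 13.

13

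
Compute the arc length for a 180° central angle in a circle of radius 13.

Arc length = 2π(13)(1/2) = 13*pi

13*pi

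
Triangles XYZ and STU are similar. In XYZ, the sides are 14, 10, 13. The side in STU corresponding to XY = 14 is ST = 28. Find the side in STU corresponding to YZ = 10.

Since the triangles are similar, the ratio of corresponding sides is constant.
Scale factor k = ST / XY = 28 / 14 = 2
TU = k * YZ = 2 * 10 = 20

20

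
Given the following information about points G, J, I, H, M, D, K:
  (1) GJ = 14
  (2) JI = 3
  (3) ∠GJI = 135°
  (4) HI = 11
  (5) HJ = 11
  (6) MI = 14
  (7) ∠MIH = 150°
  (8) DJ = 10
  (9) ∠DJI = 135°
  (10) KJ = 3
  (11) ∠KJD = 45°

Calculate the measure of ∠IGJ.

Step 1: By the law of cosines on triangle GJI: GI² = 14² + 3² − 2·14·3·cos(135°) = 264.4, so GI ≈ 16.26.
Step 2: By the inverse law of cosines on triangle IGJ: cos(∠IGJ) = (16.26² + 14² − 3²) / (2·16.26·14) = 451.4/455.29 = 0.9915, so ∠IGJ = 7.5°.

Therefore, the measure of angle ∠IGJ = 7.5°.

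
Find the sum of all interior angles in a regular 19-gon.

The sum of interior angles of an n-sided polygon is (n - 2) * 180.
For n = 19: (19 - 2) * 180 = 17 * 180 = 3060 degrees.

3060 degrees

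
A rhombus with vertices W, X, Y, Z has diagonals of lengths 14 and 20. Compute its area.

The diagonals of a rhombus divide it into four right triangles.
Each triangle has legs 14/ 2 = 7 and 20/2 = 10, so each has area (1/2)*7*10 = 35.
Four such triangles give total area = (d1 * d2) / 2 = 140.

140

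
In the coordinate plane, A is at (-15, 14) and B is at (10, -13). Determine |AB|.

d = sqrt((25)^2 + (-27)^2) = sqrt(1354)

sqrt(1354)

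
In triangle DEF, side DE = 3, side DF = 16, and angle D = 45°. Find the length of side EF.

By the law of cosines: EF^2 = DE^2 + DF^2 - 2*DE*DF*cos(D)
EF^2 = 3^2 + 16^2 - 2*3*16*cos(45°)
EF^2 = 9 + 256 - 96*(sqrt(2)/2)
EF^2 = 265 - 48*sqrt(2)
EF = sqrt(265 - 48*sqrt(2))

sqrt(265 - 48*sqrt(2))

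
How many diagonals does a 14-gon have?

The number of diagonals in an n-gon is n(n - 3)/2.
For n = 14: 14(14 - 3)/2 = 14 × 11 / 2 = 77.

77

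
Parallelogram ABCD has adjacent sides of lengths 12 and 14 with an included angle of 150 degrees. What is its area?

The area of a parallelogram equals the product of two adjacent sides times the sine of the included angle.
This is because the height equals 14 * sin(150°) = 7.
Area = 12 * 7 = 84

84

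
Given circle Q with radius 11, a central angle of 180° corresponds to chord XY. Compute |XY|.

Chord length = 2r sin(θ/2)
= 2 × 11 × sin(180°/2)
= 2 × 11 × sin(90°)
= 22

22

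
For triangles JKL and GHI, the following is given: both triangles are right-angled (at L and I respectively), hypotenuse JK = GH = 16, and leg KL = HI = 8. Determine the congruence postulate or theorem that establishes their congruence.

Consider the given information: both triangles are right-angled (at L and I respectively), hypotenuse JK = GH = 16, and leg KL = HI = 8
This is not SAS or AAS: SAS requires two sides and the included angle between them. AAS requires two angles and a non-included side.
The correct criterion is HL. The hypotenuse and one leg of two right triangles are equal (Hypotenuse-Leg).

HL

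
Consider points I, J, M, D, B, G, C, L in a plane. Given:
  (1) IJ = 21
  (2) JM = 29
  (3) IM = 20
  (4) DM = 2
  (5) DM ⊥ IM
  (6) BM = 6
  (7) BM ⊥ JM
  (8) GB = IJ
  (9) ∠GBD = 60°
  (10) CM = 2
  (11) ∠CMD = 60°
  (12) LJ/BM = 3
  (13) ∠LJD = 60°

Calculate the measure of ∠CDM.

Step 1: By the law of cosines on triangle DMC: DC² = 2² + 2² − 2·2·2·cos(60°) = 4, so DC = 2.
Step 2: By the inverse law of cosines on triangle CDM: cos(∠CDM) = (2² + 2² − 2²) / (2·2·2) = 4/8 = 0.5, so ∠CDM = 60°.

Therefore, the measure of angle ∠CDM = 60°.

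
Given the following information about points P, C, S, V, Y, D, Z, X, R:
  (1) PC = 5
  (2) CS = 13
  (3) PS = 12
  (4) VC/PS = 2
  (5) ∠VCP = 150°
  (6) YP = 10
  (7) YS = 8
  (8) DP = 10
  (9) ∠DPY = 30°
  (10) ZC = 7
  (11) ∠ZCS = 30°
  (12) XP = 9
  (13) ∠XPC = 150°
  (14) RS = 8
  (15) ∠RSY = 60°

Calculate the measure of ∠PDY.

Step 1: By the law of cosines on triangle DPY: DY² = 10² + 10² − 2·10·10·cos(30°) = 26.79, so DY ≈ 5.18.
Step 2: By the inverse law of cosines on triangle PDY: cos(∠PDY) = (10² + 5.18² − 10²) / (2·10·5.18) = 26.79/103.53 = 0.2588, so ∠PDY = 75°.

Therefore, the measure of angle ∠PDY = 75°.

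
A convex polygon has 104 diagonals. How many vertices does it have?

Using d = n(n - 3)/2, we solve 104 = n(n - 3)/2.
So n(n - 3) = 208.
Testing n = 16: 16 * 13 = 208 = 208. Correct.
The polygon has 16 sides.

16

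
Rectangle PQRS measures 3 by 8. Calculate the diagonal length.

A rectangle's diagonal splits it into two right triangles, with the diagonal as the hypotenuse.
By the Pythagorean theorem, d^2 = 3^2 + 8^2 = 73.
Therefore d = sqrt(73).

sqrt(73)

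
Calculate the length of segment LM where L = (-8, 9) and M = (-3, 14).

d = sqrt((-3 - -8)^2 + (14 - 9)^2)
d = sqrt(5^2 + 5^2)
d = sqrt(25 + 25)
d = sqrt(50) = 5*sqrt(2)

5*sqrt(2)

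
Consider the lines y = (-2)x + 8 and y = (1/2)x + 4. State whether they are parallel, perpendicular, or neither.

Slope of line 1: m1 = -2
Slope of line 2: m2 = 1/2
m1 * m2 = (-2) * (1/2) = -1 = -1, so the lines are perpendicular.

Perpendicular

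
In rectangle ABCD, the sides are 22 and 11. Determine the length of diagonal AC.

A rectangle's diagonal splits it into two right triangles, with the diagonal as the hypotenuse.
By the Pythagorean theorem, d^2 = 22^2 + 11^2 = 605.
Therefore d = sqrt(605) = 11*sqrt(5).

11*sqrt(5)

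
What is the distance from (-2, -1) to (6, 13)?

d = sqrt((6 - -2)^2 + (13 - -1)^2)
d = sqrt(8^2 + 14^2)
d = sqrt(64 + 196)
d = sqrt(260) = 2*sqrt(65)

2*sqrt(65)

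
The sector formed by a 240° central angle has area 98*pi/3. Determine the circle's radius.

Sector area A = πr² × θ/360, so r² = 360A / (πθ).
r² = 360 × 98*pi/3 / (π × 240)
r² = 49
r = 7

7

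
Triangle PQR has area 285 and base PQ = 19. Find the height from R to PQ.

Rearranging the area formula Area = (1/2) * base * height:
height = 2 * Area / base = 2 * 285 / 19 = 30.

30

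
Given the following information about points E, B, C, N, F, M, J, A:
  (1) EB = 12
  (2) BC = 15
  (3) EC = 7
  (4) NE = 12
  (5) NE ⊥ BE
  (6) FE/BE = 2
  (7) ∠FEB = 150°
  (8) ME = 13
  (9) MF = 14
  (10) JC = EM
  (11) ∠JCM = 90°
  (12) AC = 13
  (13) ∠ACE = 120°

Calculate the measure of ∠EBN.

Step 1: By the law of cosines on triangle BEN: BN² = 12² + 12² − 2·12·12·cos(90°) = 288, so BN = 12·√2.
Step 2: By the inverse law of cosines on triangle EBN: cos(∠EBN) = (12² + (12·√2)² − 12²) / (2·12·12·√2) = 288/407.29 = 0.7071, so ∠EBN = 45°.

Therefore, the measure of angle ∠EBN = 45°.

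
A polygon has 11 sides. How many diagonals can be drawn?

Each of the 11 vertices connects to 8 non-adjacent vertices via diagonals.
Total connections = 11 × 8 = 88, but each diagonal is counted twice.
Number of diagonals = 88 / 2 = 44.

44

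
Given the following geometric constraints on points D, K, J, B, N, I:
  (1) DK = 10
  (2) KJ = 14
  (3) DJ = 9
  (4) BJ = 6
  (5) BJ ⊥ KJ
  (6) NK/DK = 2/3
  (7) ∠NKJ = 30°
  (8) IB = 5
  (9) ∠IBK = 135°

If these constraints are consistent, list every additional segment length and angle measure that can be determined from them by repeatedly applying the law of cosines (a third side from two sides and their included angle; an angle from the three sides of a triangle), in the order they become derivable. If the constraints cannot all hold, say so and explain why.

The constraints are consistent. Derivable facts, in order:
After 1 step:
- JN ≈ 8.88
- KB = 2·√58
- ∠DJK = 45.38°
- ∠DKJ = 39.84°
- ∠JDK = 94.78°
After 2 steps:
- KI ≈ 19.1
- ∠BKJ = 23.2°
- ∠JBK = 66.8°
- ∠JNK = 127.94°
- ∠KJN = 22.06°
After 3 steps:
- ∠BIK = 34.33°
- ∠BKI = 10.67°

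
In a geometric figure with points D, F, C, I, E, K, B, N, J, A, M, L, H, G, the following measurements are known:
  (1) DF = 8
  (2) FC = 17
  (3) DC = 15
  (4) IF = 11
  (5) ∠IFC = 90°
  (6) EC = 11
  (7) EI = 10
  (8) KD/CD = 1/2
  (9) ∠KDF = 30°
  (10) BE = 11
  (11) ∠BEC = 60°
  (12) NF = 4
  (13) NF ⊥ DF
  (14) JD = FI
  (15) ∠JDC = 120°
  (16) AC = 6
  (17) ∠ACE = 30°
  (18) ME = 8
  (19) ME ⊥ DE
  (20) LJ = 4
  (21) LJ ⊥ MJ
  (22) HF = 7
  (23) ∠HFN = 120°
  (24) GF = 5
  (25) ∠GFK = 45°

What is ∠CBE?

Step 1: By the law of cosines on triangle BEC: BC² = 11² + 11² − 2·11·11·cos(60°) = 121, so BC = 11.
Step 2: By the inverse law of cosines on triangle CBE: cos(∠CBE) = (11² + 11² − 11²) / (2·11·11) = 121/242 = 0.5, so ∠CBE = 60°.

Therefore, the measure of angle ∠CBE = 60°.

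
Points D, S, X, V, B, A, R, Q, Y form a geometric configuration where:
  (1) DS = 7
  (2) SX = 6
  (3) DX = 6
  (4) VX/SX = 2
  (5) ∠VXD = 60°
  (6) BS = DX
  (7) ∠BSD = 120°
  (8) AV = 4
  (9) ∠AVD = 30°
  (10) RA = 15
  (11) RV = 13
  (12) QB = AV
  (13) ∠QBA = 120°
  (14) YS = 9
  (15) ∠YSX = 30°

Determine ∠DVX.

From the given relations: VX = 2·SX = 2·6 = 12.
Step 1: By the law of cosines on triangle VXD: VD² = 12² + 6² − 2·12·6·cos(60°) = 108, so VD = 6·√3.
Step 2: By the inverse law of cosines on triangle DVX: cos(∠DVX) = ((6·√3)² + 12² − 6²) / (2·6·√3·12) = 216/249.42 = 0.866, so ∠DVX = 30°.

Therefore, the measure of angle ∠DVX = 30°.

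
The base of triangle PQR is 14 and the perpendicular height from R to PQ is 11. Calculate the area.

Area = (1/2)(14)(11) = 77

77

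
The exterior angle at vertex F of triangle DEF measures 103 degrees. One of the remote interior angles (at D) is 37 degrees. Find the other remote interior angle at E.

angle E = 103 - 37 = 66 degrees (exterior angle theorem).

66 degrees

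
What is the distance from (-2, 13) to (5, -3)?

d = sqrt((5 - -2)^2 + (-3 - 13)^2)
d = sqrt(7^2 + -16^2)
d = sqrt(49 + 256)
d = sqrt(305)

sqrt(305)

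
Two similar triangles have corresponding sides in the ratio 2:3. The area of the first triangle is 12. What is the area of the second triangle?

Area ratio = (2/3)^2 = 4/9. Area of the second triangle = 12 * 9/4 = 27.

27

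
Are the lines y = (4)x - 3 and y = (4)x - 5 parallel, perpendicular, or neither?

Slope of line 1: m1 = 4
Slope of line 2: m2 = 4
m1 = m2, so the lines are parallel.

Parallel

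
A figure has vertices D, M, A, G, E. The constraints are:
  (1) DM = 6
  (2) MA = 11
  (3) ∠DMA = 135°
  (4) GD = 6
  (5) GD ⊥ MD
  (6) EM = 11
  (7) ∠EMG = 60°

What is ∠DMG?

Step 1: By the law of cosines on triangle MDG: MG² = 6² + 6² − 2·6·6·cos(90°) = 72, so MG = 6·√2.
Step 2: By the inverse law of cosines on triangle DMG: cos(∠DMG) = (6² + (6·√2)² − 6²) / (2·6·6·√2) = 72/101.82 = 0.7071, so ∠DMG = 45°.

Therefore, the measure of angle ∠DMG = 45°.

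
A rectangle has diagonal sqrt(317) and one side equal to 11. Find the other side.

Using the Pythagorean theorem: d^2 = a^2 + b^2
b^2 = d^2 - a^2
b^2 = 317 - 121
b^2 = 196
b = sqrt(196) = 14

14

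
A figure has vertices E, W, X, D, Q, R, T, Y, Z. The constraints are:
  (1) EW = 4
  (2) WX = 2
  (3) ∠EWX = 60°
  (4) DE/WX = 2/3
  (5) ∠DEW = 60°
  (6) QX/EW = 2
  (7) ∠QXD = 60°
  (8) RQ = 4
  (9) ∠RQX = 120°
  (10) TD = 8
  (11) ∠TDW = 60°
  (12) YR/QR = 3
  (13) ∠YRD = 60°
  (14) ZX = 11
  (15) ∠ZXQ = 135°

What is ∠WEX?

Step 1: By the law of cosines on triangle EWX: EX² = 4² + 2² − 2·4·2·cos(60°) = 12, so EX = 2·√3.
Step 2: By the inverse law of cosines on triangle WEX: cos(∠WEX) = (4² + (2·√3)² − 2²) / (2·4·2·√3) = 24/27.71 = 0.866, so ∠WEX = 30°.

Therefore, the measure of angle ∠WEX = 30°.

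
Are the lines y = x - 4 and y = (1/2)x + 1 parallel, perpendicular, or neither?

Slope of line 1: m1 = 1
Slope of line 2: m2 = 1/2
m1 != m2 and m1*m2 = 1/2 != -1. Neither.

Neither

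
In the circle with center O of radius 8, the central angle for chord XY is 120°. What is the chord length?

Drop a perpendicular from the center to the chord, bisecting both the chord and the central angle.
Each half-chord = r sin(θ/2) = 8 sin(60°).
The full chord = 2 × 8 × sin(60°) = 8*sqrt(3).

8*sqrt(3)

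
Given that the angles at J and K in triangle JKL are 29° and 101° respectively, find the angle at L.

angle L = 180 - 29 - 101 = 50 degrees.

50 degrees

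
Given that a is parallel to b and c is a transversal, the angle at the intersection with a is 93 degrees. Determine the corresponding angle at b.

Corresponding angles formed by parallel lines and a transversal are equal.
The given angle is 93 degrees.
The corresponding angle = 93 degrees.

93 degrees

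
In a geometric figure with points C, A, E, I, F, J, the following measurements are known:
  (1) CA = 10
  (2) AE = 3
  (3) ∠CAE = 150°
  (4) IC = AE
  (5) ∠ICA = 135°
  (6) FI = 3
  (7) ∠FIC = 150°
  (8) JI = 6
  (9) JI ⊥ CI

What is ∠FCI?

From the given relations: IC = AE = 3.
Step 1: By the law of cosines on triangle CIF: CF² = 3² + 3² − 2·3·3·cos(150°) = 33.59, so CF ≈ 5.8.
Step 2: By the inverse law of cosines on triangle FCI: cos(∠FCI) = (5.8² + 3² − 3²) / (2·5.8·3) = 33.59/34.77 = 0.9659, so ∠FCI = 15°.

Therefore, the measure of angle ∠FCI = 15°.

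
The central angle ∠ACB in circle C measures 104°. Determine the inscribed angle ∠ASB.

By the inscribed angle theorem, the inscribed angle is half the central angle.
Inscribed angle = 104° / 2 = 52°

52°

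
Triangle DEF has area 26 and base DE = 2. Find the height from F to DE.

height = 2 * 26 / 2 = 26

26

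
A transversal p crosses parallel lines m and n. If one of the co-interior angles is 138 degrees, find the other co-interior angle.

Co-interior (same-side interior) angles are between the parallel lines on the same side of the transversal.
Unlike corresponding or alternate interior angles, they are supplementary rather than equal.
So the angle = 180 - 138 = 42 degrees.

42 degrees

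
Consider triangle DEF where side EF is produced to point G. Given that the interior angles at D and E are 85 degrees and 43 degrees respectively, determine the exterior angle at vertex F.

By the exterior angle theorem, an exterior angle of a triangle equals the sum of the two remote interior angles.
Exterior angle = angle D + angle E
Exterior angle = 85 + 43 = 128 degrees

128 degrees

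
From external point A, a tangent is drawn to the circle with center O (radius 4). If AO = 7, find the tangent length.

The tangent, radius, and line from the external point to the center form a right triangle.
The right angle is where the tangent meets the radius.
By the Pythagorean theorem: tangent² + 4² = 7²
tangent² = 49 - 16 = 33
tangent = sqrt(33)

sqrt(33)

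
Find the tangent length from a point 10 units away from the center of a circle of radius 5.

Let T be the point of tangency. Then CT ⊥ MT (radius ⊥ tangent).
In right triangle CTM: CM² = CT² + MT²
10² = 5² + MT²
MT² = 75, MT = 5*sqrt(3)

5*sqrt(3)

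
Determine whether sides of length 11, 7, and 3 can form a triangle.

The longest side is 11. The other two sides sum to 3 + 7 = 10.
Since 10 ≤ 11, the two shorter sides cannot reach around to close the triangle.

No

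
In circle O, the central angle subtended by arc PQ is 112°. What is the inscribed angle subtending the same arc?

By the inscribed angle theorem, the inscribed angle is half the central angle.
Inscribed angle = 112° / 2 = 56°

56°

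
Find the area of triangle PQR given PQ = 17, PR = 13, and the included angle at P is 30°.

Area = (1/2) * PQ * PR * sin(P)
Area = (1/2) * 17 * 13 * sin(30°)
Area = (1/2) * 17 * 13 * 1/2
Area = 221/4

221/4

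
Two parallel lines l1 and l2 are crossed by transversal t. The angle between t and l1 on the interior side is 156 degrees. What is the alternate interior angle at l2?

Alternate interior angles formed by parallel lines and a transversal are equal.
The given angle is 156 degrees.
The alternate interior angle = 156 degrees.

156 degrees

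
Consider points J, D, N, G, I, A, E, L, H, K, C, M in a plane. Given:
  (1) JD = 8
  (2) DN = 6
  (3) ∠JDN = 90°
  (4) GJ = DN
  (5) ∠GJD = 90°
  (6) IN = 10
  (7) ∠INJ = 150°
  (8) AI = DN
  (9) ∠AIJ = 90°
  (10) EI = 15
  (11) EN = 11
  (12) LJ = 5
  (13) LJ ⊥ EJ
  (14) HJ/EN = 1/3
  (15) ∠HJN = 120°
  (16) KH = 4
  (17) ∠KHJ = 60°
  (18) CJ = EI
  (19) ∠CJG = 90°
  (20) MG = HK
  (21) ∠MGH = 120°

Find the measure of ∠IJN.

Step 1: By the law of cosines on triangle JDN: JN² = 8² + 6² − 2·8·6·cos(90°) = 100, so JN = 10.
Step 2: By the law of cosines on triangle JNI: JI² = 10² + 10² − 2·10·10·cos(150°) = 373.21, so JI ≈ 19.32.
Step 3: By the inverse law of cosines on triangle IJN: cos(∠IJN) = (19.32² + 10² − 10²) / (2·19.32·10) = 373.21/386.37 = 0.9659, so ∠IJN = 15°.

Therefore, the measure of angle ∠IJN = 15°.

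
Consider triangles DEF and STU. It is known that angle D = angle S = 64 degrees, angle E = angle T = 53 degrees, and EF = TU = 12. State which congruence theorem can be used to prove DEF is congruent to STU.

The given information matches AAS: Two pairs of corresponding angles and a non-included side are equal (Angle-Angle-Side).

AAS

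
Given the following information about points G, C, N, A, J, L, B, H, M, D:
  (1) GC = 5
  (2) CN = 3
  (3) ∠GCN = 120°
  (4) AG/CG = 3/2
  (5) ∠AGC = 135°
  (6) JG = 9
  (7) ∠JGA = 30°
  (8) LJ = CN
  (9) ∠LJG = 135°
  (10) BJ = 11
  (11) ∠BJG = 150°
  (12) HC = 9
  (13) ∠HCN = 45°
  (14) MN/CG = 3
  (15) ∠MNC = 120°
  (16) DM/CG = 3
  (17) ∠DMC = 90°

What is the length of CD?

From the given relations: MN = 3·CG = 3·5 = 15; DM = 3·CG = 3·5 = 15.
Step 1: By the law of cosines on triangle CNM: CM² = 3² + 15² − 2·3·15·cos(120°) = 279, so CM = 3·√31.
Step 2: By the law of cosines on triangle CMD: CD² = (3·√31)² + 15² − 2·3·√31·15·cos(90°) = 504, so CD = 6·√14.

Therefore, the length of CD = 6·√14.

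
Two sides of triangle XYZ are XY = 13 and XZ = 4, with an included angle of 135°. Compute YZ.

By the law of cosines: YZ^2 = XY^2 + XZ^2 - 2*XY*XZ*cos(X)
YZ^2 = 13^2 + 4^2 - 2*13*4*cos(135°)
YZ^2 = 169 + 16 - 104*(-sqrt(2)/2)
YZ^2 = 52*sqrt(2) + 185
YZ = sqrt(52*sqrt(2) + 185)

sqrt(52*sqrt(2) + 185)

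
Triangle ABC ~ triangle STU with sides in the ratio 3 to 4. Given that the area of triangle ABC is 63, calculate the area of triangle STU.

Area ratio = (3/4)^2 = 9/16. Area of STU = 63 * 16/9 = 112.

112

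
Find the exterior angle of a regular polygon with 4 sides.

Each exterior angle of a regular n-gon is 360 / n.
For n = 4: 360 / 4 = 90 degrees.

90 degrees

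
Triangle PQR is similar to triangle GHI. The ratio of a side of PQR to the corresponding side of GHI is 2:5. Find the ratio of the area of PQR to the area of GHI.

Area ratio = (side ratio)^2 = (2/5)^2 = 4:25.

4:25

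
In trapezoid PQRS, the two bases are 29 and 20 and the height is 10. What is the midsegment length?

The midsegment of a trapezoid = (base1 + base2) / 2
midsegment = (29 + 20) / 2
midsegment = 49 / 2
midsegment = 49/2

49/2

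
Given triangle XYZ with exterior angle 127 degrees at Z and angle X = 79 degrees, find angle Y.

The exterior angle theorem states that an exterior angle equals the sum of the two non-adjacent interior angles.
So 127 = 79 + angle Y, which gives angle Y = 127 - 79 = 48 degrees.

48 degrees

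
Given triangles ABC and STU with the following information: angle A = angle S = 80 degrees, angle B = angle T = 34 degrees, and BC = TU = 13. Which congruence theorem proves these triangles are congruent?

The given information provides:
angle A = angle S = 80 degrees, angle B = angle T = 34 degrees, and BC = TU = 13
This matches the AAS congruence theorem.
Two pairs of corresponding angles and a non-included side are equal (Angle-Angle-Side).

AAS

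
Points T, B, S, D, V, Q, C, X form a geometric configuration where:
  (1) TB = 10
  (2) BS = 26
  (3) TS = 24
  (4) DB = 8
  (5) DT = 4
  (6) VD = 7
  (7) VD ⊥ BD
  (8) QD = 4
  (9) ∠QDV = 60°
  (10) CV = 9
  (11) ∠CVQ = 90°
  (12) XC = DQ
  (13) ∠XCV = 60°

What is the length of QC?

Step 1: By the law of cosines on triangle VDQ: VQ² = 7² + 4² − 2·7·4·cos(60°) = 37, so VQ = √37.
Step 2: By the law of cosines on triangle QVC: QC² = √37² + 9² − 2·√37·9·cos(90°) = 118, so QC = √118.

Therefore, the length of QC = √118.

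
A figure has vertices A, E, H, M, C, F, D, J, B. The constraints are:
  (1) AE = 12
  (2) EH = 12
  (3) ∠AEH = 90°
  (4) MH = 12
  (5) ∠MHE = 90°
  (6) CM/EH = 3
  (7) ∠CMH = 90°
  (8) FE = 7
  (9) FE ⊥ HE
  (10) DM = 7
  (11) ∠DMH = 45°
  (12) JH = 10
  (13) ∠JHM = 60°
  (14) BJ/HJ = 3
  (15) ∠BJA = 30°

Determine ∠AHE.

Step 1: By the law of cosines on triangle HEA: HA² = 12² + 12² − 2·12·12·cos(90°) = 288, so HA = 12·√2.
Step 2: By the inverse law of cosines on triangle AHE: cos(∠AHE) = ((12·√2)² + 12² − 12²) / (2·12·√2·12) = 288/407.29 = 0.7071, so ∠AHE = 45°.

Therefore, the measure of angle ∠AHE = 45°.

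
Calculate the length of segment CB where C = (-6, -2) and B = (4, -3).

d = sqrt((10)^2 + (-1)^2) = sqrt(101)

sqrt(101)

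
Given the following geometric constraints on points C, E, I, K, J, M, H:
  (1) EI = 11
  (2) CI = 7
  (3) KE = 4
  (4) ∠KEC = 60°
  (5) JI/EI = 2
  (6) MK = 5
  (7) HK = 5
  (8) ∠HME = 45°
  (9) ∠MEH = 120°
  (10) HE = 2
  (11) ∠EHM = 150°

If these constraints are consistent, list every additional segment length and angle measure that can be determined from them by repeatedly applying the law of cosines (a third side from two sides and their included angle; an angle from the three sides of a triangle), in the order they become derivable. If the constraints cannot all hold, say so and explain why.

These constraints are not satisfiable: (8), (9) and (11) are the three interior angles of triangle HME, which must sum to 180°, but 45° + 120° + 150° = 315°. No planar figure meets all of them, so nothing further can be derived.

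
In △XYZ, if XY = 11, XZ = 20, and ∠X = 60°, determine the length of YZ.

Law of cosines: YZ^2 = 11^2 + 20^2 - 2(11)(20)cos(60°) = 301, so YZ = sqrt(301).

sqrt(301)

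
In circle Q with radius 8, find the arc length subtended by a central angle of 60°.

Arc length = 2π(8)(1/6) = 8*pi/3

8*pi/3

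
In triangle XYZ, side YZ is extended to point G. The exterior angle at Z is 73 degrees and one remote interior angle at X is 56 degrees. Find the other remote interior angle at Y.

The exterior angle theorem states that an exterior angle equals the sum of the two non-adjacent interior angles.
So 73 = 56 + angle Y, which gives angle Y = 73 - 56 = 17 degrees.

17 degrees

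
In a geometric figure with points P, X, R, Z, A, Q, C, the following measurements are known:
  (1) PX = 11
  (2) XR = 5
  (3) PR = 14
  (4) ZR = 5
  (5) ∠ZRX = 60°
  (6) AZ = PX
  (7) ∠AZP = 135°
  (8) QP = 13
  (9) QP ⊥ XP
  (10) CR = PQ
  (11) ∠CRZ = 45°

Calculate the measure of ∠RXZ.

Step 1: By the law of cosines on triangle XRZ: XZ² = 5² + 5² − 2·5·5·cos(60°) = 25, so XZ = 5.
Step 2: By the inverse law of cosines on triangle RXZ: cos(∠RXZ) = (5² + 5² − 5²) / (2·5·5) = 25/50 = 0.5, so ∠RXZ = 60°.

Therefore, the measure of angle ∠RXZ = 60°.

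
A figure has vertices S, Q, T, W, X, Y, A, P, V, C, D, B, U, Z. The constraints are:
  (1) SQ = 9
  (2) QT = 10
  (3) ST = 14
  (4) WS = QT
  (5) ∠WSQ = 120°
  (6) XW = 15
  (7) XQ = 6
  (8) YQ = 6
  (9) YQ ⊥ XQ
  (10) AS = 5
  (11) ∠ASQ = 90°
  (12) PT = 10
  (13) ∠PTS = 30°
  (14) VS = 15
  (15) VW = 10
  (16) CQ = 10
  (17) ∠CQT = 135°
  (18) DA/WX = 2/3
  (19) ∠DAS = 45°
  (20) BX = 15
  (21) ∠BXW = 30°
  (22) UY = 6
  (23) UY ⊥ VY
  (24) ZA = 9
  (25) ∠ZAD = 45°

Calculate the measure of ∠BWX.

Step 1: By the law of cosines on triangle WXB: WB² = 15² + 15² − 2·15·15·cos(30°) = 60.29, so WB ≈ 7.76.
Step 2: By the inverse law of cosines on triangle BWX: cos(∠BWX) = (7.76² + 15² − 15²) / (2·7.76·15) = 60.29/232.94 = 0.2588, so ∠BWX = 75°.

Therefore, the measure of angle ∠BWX = 75°.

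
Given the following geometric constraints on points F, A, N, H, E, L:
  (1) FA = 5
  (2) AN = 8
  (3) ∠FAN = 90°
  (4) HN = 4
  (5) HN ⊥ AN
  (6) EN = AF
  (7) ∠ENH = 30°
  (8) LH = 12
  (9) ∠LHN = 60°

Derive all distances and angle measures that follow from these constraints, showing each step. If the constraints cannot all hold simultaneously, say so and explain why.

The constraints are consistent.

From the given relations:
  EN = AF = 5

Step 1: From FA = 5, AN = 8, and ∠FAN = 90°, by the law of cosines:
  FN² = FA² + AN² - 2·FA·AN·cos(90°) = 25 + 64 - 0 = 89
  FN = √89

Step 2: From AN = 8, NH = 4, and ∠ANH = 90°, by the law of cosines:
  AH² = AN² + NH² - 2·AN·NH·cos(90°) = 64 + 16 - 0 = 80
  AH = 4·√5

Step 3: From NH = 4, HL = 12, and ∠NHL = 60°, by the law of cosines:
  NL² = NH² + HL² - 2·NH·HL·cos(60°) = 16 + 144 - 48 = 112
  NL = 4·√7

Step 4: From HN = 4, NE = 5, and ∠HNE = 30°, by the law of cosines:
  HE² = HN² + NE² - 2·HN·NE·cos(30°) = 16 + 25 - 34.64 = 6.359
  HE ≈ 2.52

Step 5: From FA = 5, FN = √89, AN = 8, by the inverse law of cosines:
  cos(∠AFN) = (FA² + FN² - AN²) / (2·FA·FN)
  ∠AFN = 57.99°

Step 6: From AH = 4·√5, AN = 8, HN = 4, by the inverse law of cosines:
  cos(∠HAN) = (AH² + AN² - HN²) / (2·AH·AN)
  ∠HAN = 26.57°

Step 7: From NA = 8, NF = √89, AF = 5, by the inverse law of cosines:
  cos(∠ANF) = (NA² + NF² - AF²) / (2·NA·NF)
  ∠ANF = 32.01°

Step 8: From NH = 4, NL = 4·√7, HL = 12, by the inverse law of cosines:
  cos(∠HNL) = (NH² + NL² - HL²) / (2·NH·NL)
  ∠HNL = 100.89°

Step 9: From HA = 4·√5, HN = 4, AN = 8, by the inverse law of cosines:
  cos(∠AHN) = (HA² + HN² - AN²) / (2·HA·HN)
  ∠AHN = 63.43°

Step 10: From HE = 2.52, HN = 4, EN = 5, by the inverse law of cosines:
  cos(∠EHN) = (HE² + HN² - EN²) / (2·HE·HN)
  ∠EHN = 97.52°

Step 11: From EH = 2.52, EN = 5, HN = 4, by the inverse law of cosines:
  cos(∠HEN) = (EH² + EN² - HN²) / (2·EH·EN)
  ∠HEN = 52.48°

Step 12: From LH = 12, LN = 4·√7, HN = 4, by the inverse law of cosines:
  cos(∠HLN) = (LH² + LN² - HN²) / (2·LH·LN)
  ∠HLN = 19.11°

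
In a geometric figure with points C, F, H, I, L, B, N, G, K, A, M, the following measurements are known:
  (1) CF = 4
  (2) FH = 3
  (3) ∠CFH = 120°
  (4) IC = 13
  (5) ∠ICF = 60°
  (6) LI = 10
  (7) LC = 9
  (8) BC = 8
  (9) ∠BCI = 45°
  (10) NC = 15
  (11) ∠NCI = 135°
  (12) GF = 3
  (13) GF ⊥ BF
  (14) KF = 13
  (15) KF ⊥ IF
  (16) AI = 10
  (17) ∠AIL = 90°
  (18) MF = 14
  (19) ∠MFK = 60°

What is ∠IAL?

Step 1: By the law of cosines on triangle AIL: AL² = 10² + 10² − 2·10·10·cos(90°) = 200, so AL = 10·√2.
Step 2: By the inverse law of cosines on triangle IAL: cos(∠IAL) = (10² + (10·√2)² − 10²) / (2·10·10·√2) = 200/282.84 = 0.7071, so ∠IAL = 45°.

Therefore, the measure of angle ∠IAL = 45°.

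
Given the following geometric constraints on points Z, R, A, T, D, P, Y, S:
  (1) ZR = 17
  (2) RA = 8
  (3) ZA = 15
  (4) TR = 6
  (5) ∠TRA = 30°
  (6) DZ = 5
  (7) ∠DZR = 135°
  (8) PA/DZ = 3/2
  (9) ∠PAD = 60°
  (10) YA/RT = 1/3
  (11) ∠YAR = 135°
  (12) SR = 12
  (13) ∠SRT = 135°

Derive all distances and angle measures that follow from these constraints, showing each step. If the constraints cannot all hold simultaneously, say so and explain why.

The constraints are consistent.

From the given relations:
  PA = 3/2·DZ = 3/2·5 ≈ 7.5
  YA = 1/3·RT = 1/3·6 = 2

Step 1: From RZ = 17, ZD = 5, and ∠RZD = 135°, by the law of cosines:
  RD² = RZ² + ZD² - 2·RZ·ZD·cos(135°) = 289 + 25 + 120.2 = 434.2
  RD ≈ 20.84

Step 2: From RA = 8, AY = 2, and ∠RAY = 135°, by the law of cosines:
  RY² = RA² + AY² - 2·RA·AY·cos(135°) = 64 + 4 + 22.63 = 90.63
  RY ≈ 9.52

Step 3: From AR = 8, RT = 6, and ∠ART = 30°, by the law of cosines:
  AT² = AR² + RT² - 2·AR·RT·cos(30°) = 64 + 36 - 83.14 = 16.86
  AT ≈ 4.11

Step 4: From TR = 6, RS = 12, and ∠TRS = 135°, by the law of cosines:
  TS² = TR² + RS² - 2·TR·RS·cos(135°) = 36 + 144 + 101.8 = 281.8
  TS ≈ 16.79

Step 5: From ZA = 15, ZR = 17, AR = 8, by the inverse law of cosines:
  cos(∠AZR) = (ZA² + ZR² - AR²) / (2·ZA·ZR)
  ∠AZR = 28.07°

Step 6: From RA = 8, RZ = 17, AZ = 15, by the inverse law of cosines:
  cos(∠ARZ) = (RA² + RZ² - AZ²) / (2·RA·RZ)
  ∠ARZ = 61.93°

Step 7: From AR = 8, AZ = 15, RZ = 17, by the inverse law of cosines:
  cos(∠RAZ) = (AR² + AZ² - RZ²) / (2·AR·AZ)
  ∠RAZ = 90°

Step 8: From RA = 8, RY = 9.52, AY = 2, by the inverse law of cosines:
  cos(∠ARY) = (RA² + RY² - AY²) / (2·RA·RY)
  ∠ARY = 8.54°

Step 9: From RD = 20.84, RZ = 17, DZ = 5, by the inverse law of cosines:
  cos(∠DRZ) = (RD² + RZ² - DZ²) / (2·RD·RZ)
  ∠DRZ = 9.77°

Step 10: From AR = 8, AT = 4.11, RT = 6, by the inverse law of cosines:
  cos(∠RAT) = (AR² + AT² - RT²) / (2·AR·AT)
  ∠RAT = 46.94°

Step 11: From TA = 4.11, TR = 6, AR = 8, by the inverse law of cosines:
  cos(∠ATR) = (TA² + TR² - AR²) / (2·TA·TR)
  ∠ATR = 103.06°

Step 12: From TR = 6, TS = 16.79, RS = 12, by the inverse law of cosines:
  cos(∠RTS) = (TR² + TS² - RS²) / (2·TR·TS)
  ∠RTS = 30.36°

Step 13: From DR = 20.84, DZ = 5, RZ = 17, by the inverse law of cosines:
  cos(∠RDZ) = (DR² + DZ² - RZ²) / (2·DR·DZ)
  ∠RDZ = 35.23°

Step 14: From YA = 2, YR = 9.52, AR = 8, by the inverse law of cosines:
  cos(∠AYR) = (YA² + YR² - AR²) / (2·YA·YR)
  ∠AYR = 36.46°

Step 15: From SR = 12, ST = 16.79, RT = 6, by the inverse law of cosines:
  cos(∠RST) = (SR² + ST² - RT²) / (2·SR·ST)
  ∠RST = 14.64°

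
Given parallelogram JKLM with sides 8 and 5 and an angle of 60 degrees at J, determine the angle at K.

Consecutive angles are supplementary: angle K = 180 - 60 = 120 degrees.

120 degrees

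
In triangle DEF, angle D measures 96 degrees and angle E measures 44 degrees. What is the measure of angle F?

By the triangle angle sum property, the three interior angles of any triangle add up to 180°.
We know angle D = 96° and angle E = 44°, so their sum is 140°.
Therefore angle F = 180° - 140° = 40°.

40 degrees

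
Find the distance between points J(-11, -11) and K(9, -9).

d = sqrt((9 - -11)^2 + (-9 - -11)^2)
d = sqrt(20^2 + 2^2)
d = sqrt(400 + 4)
d = sqrt(404) = 2*sqrt(101)

2*sqrt(101)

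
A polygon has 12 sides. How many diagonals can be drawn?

The number of diagonals in an n-gon is n(n - 3)/2.
For n = 12: 12(12 - 3)/2 = 12 × 9 / 2 = 54.

54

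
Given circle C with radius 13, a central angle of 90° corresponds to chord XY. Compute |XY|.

Chord length = 2r sin(θ/2)
= 2 × 13 × sin(90°/2)
= 2 × 13 × sin(45°)
= 13*sqrt(2)

13*sqrt(2)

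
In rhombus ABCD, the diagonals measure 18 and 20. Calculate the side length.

The diagonals of a rhombus bisect each other at right angles.
Half-diagonals: 18/2 = 9 and 20/2 = 10
side = sqrt(9^2 + 10^2)
side = sqrt(81 + 100)
side = sqrt(181)

sqrt(181)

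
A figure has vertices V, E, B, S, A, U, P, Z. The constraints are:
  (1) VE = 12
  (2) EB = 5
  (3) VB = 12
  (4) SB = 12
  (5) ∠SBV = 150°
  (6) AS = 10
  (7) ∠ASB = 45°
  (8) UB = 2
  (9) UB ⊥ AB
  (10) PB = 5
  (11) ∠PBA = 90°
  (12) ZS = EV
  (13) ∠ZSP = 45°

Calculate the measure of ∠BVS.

Step 1: By the law of cosines on triangle VBS: VS² = 12² + 12² − 2·12·12·cos(150°) = 537.42, so VS ≈ 23.18.
Step 2: By the inverse law of cosines on triangle BVS: cos(∠BVS) = (12² + 23.18² − 12²) / (2·12·23.18) = 537.42/556.37 = 0.9659, so ∠BVS = 15°.

Therefore, the measure of angle ∠BVS = 15°.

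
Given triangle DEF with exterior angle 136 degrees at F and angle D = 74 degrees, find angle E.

By the exterior angle theorem: exterior angle = sum of remote interior angles.
136 = 74 + angle E
angle E = 136 - 74 = 62 degrees

62 degrees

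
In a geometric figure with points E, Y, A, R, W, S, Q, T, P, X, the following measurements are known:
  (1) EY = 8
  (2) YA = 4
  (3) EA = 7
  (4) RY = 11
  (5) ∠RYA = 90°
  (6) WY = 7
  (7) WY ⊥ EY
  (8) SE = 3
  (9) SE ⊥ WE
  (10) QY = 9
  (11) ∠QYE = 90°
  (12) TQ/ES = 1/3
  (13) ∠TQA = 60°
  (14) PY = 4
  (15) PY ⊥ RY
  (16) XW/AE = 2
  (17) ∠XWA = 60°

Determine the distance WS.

Step 1: By the law of cosines on triangle EYW: EW² = 8² + 7² − 2·8·7·cos(90°) = 113, so EW = √113.
Step 2: By the law of cosines on triangle WES: WS² = √113² + 3² − 2·√113·3·cos(90°) = 122, so WS = √122.

Therefore, the length of WS = √122.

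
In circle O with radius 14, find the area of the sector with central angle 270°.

Sector area = π(14²)(3/4) = 147*pi

147*pi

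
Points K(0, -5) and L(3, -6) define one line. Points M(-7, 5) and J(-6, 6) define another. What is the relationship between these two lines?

Slope of line 1: m1 = (-6 - -5)/(3 - 0) = -1/3 = -1/3
Slope of line 2: m2 = (6 - 5)/(-6 - -7) = 1/1 = 1
For parallel lines we need equal slopes: -1/3 != 1.
For perpendicular lines we need m1*m2 = -1: (-1/3)(1) = -1/3 != -1.
Since neither condition holds, the lines are neither parallel nor perpendicular.

Neither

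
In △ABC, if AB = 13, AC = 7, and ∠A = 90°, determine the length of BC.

Since angle A = 90°, this is a right triangle and the law of cosines reduces to the Pythagorean theorem.
BC^2 = 13^2 + 7^2 = 218
BC = sqrt(218)

sqrt(218)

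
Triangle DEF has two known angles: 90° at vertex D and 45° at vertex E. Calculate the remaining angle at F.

By the triangle angle sum property, the three interior angles of any triangle add up to 180°.
We know angle D = 90° and angle E = 45°, so their sum is 135°.
Therefore angle F = 180° - 135° = 45°.

45 degrees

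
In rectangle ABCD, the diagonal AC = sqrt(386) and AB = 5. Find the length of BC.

b = sqrt(d^2 - a^2) = sqrt(386 - 25) = sqrt(361) = 19

19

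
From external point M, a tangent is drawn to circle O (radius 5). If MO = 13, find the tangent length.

tangent = √(d² - r²) = √(13² - 5²) = √(169 - 25) = √144 = 12

12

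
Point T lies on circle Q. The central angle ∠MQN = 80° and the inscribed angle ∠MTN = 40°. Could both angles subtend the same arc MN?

By the inscribed angle theorem, if both angles subtend the same arc, the inscribed angle must be half the central angle.
Half of 80° = 40°, which equals the given inscribed angle of 40°.
Therefore, yes, they correspond to the same arc.

Yes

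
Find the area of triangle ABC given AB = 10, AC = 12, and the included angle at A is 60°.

When two sides and the included angle are known, the area formula is (1/2)ab sin(C).
The height from one side to the opposite vertex is 12 sin(60°) = 6*sqrt(3).
Area = (1/2) * 10 * 6*sqrt(3) = 30*sqrt(3).

30*sqrt(3)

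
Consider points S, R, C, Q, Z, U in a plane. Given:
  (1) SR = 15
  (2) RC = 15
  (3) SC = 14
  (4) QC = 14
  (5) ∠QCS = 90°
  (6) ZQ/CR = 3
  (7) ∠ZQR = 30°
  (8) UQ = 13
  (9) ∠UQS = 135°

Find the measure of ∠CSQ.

Step 1: By the law of cosines on triangle SCQ: SQ² = 14² + 14² − 2·14·14·cos(90°) = 392, so SQ = 14·√2.
Step 2: By the inverse law of cosines on triangle CSQ: cos(∠CSQ) = (14² + (14·√2)² − 14²) / (2·14·14·√2) = 392/554.37 = 0.7071, so ∠CSQ = 45°.

Therefore, the measure of angle ∠CSQ = 45°.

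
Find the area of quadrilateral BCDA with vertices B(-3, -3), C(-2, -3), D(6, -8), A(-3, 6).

The Shoelace formula works by pairing each vertex with the next (cycling back to the first).
For each pair, compute x_i*y_(i+1) - x_(i+1)*y_i:
  (-3*-3 - -2*-3) = 3
  (-2*-8 - 6*-3) = 34
  (6*6 - -3*-8) = 12
  (-3*-3 - -3*6) = 27
Taking half the absolute value of the total: Area = (1/2)(76) = 38.

38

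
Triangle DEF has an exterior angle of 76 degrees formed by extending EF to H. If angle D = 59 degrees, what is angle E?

The exterior angle theorem states that an exterior angle equals the sum of the two non-adjacent interior angles.
So 76 = 59 + angle E, which gives angle E = 76 - 59 = 17 degrees.

17 degrees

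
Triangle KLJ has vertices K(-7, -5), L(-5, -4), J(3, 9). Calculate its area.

Using the Shoelace formula for a triangle:
Area = (1/2)|x0(y1 - y2) + x1(y2 - y0) + x2(y0 - y1)|
Area = (1/2)|-7(-4 - 9) + -5(9 - -5) + 3(-5 - -4)|
Area = (1/2)|91 + -70 + -3|
Area = (1/2)|18|
Area = (1/2)(18)
Area = 9

9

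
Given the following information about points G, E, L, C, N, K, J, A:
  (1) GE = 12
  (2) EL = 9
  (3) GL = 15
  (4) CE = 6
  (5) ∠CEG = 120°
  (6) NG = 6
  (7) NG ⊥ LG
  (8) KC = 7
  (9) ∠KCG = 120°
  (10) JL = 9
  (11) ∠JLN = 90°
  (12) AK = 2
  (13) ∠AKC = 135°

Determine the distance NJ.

Step 1: By the law of cosines on triangle LGN: LN² = 15² + 6² − 2·15·6·cos(90°) = 261, so LN = 3·√29.
Step 2: By the law of cosines on triangle NLJ: NJ² = (3·√29)² + 9² − 2·3·√29·9·cos(90°) = 342, so NJ = 3·√38.

Therefore, the length of NJ = 3·√38.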